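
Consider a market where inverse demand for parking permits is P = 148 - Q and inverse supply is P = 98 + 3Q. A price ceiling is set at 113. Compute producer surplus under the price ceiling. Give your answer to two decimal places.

37.50

Without the control, 148 - Q = 98 + 3Q so Q* = 12.5 and P* = 135.5.
At the ceiling price 113, quantity supplied is (113 - 98)/3 = 5; supply is the short side, so Q = 5 trades at P = 113.
PS is the triangle above supply below 113: (1/2)(5)(113 - 98) = 37.5.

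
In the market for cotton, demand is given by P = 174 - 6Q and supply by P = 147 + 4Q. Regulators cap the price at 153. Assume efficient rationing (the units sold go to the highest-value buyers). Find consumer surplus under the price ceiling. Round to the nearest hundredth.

Without the control, 174 - 6Q = 147 + 4Q so Q* = 2.7 and P* = 157.8.
At the ceiling price 153, quantity supplied is (153 - 147)/4 = 1.5; supply is the short side, so Q = 1.5 trades at P = 153.
The demand price at Q = 1.5 is 165. CS is the trapezoid between demand and 153 over [0, 1.5]: (1/2)[(174 - 153) + (165 - 153)](1.5) = 24.75.

24.75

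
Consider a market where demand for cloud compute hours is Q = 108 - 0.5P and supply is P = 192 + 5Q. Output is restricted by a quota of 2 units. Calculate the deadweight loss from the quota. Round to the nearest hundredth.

7.14

Rewriting demand in inverse form: P = 216 - 2Q.
Without the quota, 216 - 2Q = 192 + 5Q gives Q* = 3.4286.
At Q = 2 the demand price is 216 - 2(2) = 212 and the supply price is 192 + 5(2) = 202.
DWL = (1/2)(gap between curves at 2) x (Q* - 2) = (1/2)(10)(1.4286) = 7.1429.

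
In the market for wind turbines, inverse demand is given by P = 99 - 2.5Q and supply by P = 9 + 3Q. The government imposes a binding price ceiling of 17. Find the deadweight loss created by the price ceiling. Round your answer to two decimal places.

515.92

Free-market equilibrium: 99 - 2.5Q = 9 + 3Q gives Q* = 16.3636, P* = 58.0909.
At P = 17, sellers supply (17 - 9)/3 = 2.6667 while buyers want more, so the quantity traded is 2.6667 at price 17.
At Q = 2.6667 the demand price is 92.3333 and the supply price is 17. Deadweight loss is the triangle between the curves from 2.6667 to 16.3636: (1/2)(92.3333 - 17)(16.3636 - 2.6667) = 515.9192.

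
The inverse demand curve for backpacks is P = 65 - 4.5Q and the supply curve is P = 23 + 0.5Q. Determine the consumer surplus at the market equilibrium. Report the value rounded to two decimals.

Setting demand equal to supply, 42 = 5Q, so Q* = 8.4 and P* = 27.2.
The demand choke price is 65, so CS = (1/2)(Q*)(65 - P*) = (1/2)(8.4)(37.8) = 158.76.

158.76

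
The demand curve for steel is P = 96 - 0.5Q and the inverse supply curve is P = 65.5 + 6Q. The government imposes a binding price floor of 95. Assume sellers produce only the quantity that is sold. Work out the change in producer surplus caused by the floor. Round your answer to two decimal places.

-19.05

Free-market equilibrium: 96 - 0.5Q = 65.5 + 6Q gives Q* = 4.6923, P* = 93.6538.
At the floor price 95, quantity demanded is (96 - 95)/0.5 = 2; demand is the short side, so Q = 2 trades at P = 95.
PS goes from (1/2)(4.6923)(28.1538) = 66.0533 to 47 (computed as (95 - 65.5)(2) - (1/2)(6)(2)^2), a change of -19.0533.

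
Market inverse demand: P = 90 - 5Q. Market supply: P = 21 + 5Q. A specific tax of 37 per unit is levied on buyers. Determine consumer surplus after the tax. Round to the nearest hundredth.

Pre-tax equilibrium: 90 - 5Q = 21 + 5Q gives Q* = 6.9, P* = 55.5.
A tax on buyers shifts demand down by 37: (90 - 37) - 5Q = 21 + 5Q, so Q_t = 3.2. Buyers pay P_b = 74; sellers receive P_s = P_b - 37 = 37.
CS = (1/2)(Q_t)(90 - P_b) = (1/2)(3.2)(16) = 25.6.

25.60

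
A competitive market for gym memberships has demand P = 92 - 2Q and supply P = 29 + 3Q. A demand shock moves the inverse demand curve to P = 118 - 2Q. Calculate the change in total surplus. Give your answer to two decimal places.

Initial equilibrium: Q_0 = 12.6, P_0 = 66.8; CS_0 = (1/2)(12.6)(25.2) = 158.76, PS_0 = (1/2)(12.6)(37.8) = 238.14.
New equilibrium: 118 - 2Q = 29 + 3Q gives Q_1 = 17.8, P_1 = 82.4; CS_1 = 316.84, PS_1 = 475.26.
Change in total surplus = (316.84 + 475.26) - (158.76 + 238.14) = 395.2.

395.20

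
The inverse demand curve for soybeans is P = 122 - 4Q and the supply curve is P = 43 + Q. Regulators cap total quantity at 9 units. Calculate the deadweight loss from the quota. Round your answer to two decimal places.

115.60

Unrestricted equilibrium: Q* = (122 - 43)/(4 + 1) = 15.8.
At Q = 9 the demand price is 122 - 4(9) = 86 and the supply price is 43 + (9) = 52.
DWL = (1/2)(gap between curves at 9) x (Q* - 9) = (1/2)(34)(6.8) = 115.6.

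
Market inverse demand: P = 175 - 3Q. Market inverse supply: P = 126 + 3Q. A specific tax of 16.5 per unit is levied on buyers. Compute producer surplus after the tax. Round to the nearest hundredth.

Without the tax, 175 - 3Q = 126 + 3Q so Q* = 8.1667 and P* = 150.5.
With the tax, buyers' net willingness to pay falls by 16.5: (175 - 16.5) - 3Q = 126 + 3Q, so Q_t = 5.4167. Buyers pay P_b = 158.75; sellers receive P_s = P_b - 16.5 = 142.25.
PS = (1/2)(Q_t)(P_s - 126) = (1/2)(5.4167)(16.25) = 44.0104.

44.01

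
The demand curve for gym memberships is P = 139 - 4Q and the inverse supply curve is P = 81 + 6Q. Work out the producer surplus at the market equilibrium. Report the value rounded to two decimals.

Set 139 - 4Q = 81 + 6Q, which gives 58 = 10Q, so Q* = 5.8 and P* = 139 - 4(5.8) = 115.8.
PS is the area between P* and the supply curve from 0 to Q*: (1/2)(5.8)(34.8) = 100.92.

100.92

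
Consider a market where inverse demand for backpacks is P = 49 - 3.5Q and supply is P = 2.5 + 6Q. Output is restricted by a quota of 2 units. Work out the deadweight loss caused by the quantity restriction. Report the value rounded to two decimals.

Unrestricted equilibrium: Q* = (49 - 2.5)/(3.5 + 6) = 4.8947.
At Q = 2 the demand price is 49 - 3.5(2) = 42 and the supply price is 2.5 + 6(2) = 14.5.
DWL = (1/2)(gap between curves at 2) x (Q* - 2) = (1/2)(27.5)(2.8947) = 39.8026.

39.80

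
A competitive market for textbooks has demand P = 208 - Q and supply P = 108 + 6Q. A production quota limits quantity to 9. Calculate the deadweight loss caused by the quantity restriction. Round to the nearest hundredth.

97.79

Unrestricted equilibrium: Q* = (208 - 108)/(1 + 6) = 14.2857.
At Q = 9 the demand price is 208 - (9) = 199 and the supply price is 108 + 6(9) = 162.
DWL = (1/2)(gap between curves at 9) x (Q* - 9) = (1/2)(37)(5.2857) = 97.7857.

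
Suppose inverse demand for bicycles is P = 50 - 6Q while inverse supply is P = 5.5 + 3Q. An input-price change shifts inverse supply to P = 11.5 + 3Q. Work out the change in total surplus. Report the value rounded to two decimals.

Initial equilibrium: Q_0 = 4.9444, P_0 = 20.3333; CS_0 = (1/2)(4.9444)(29.6667) = 73.3426, PS_0 = (1/2)(4.9444)(14.8333) = 36.6713.
New equilibrium: 50 - 6Q = 11.5 + 3Q gives Q_1 = 4.2778, P_1 = 24.3333; CS_1 = 54.8981, PS_1 = 27.4491.
Change in total surplus = (54.8981 + 27.4491) - (73.3426 + 36.6713) = -27.6667.

-27.67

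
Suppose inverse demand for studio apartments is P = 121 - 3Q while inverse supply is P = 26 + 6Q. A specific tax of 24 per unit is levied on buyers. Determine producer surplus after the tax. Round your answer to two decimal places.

186.70

Pre-tax equilibrium: 121 - 3Q = 26 + 6Q gives Q* = 10.5556, P* = 89.3333.
A tax on buyers shifts demand down by 24: (121 - 24) - 3Q = 26 + 6Q, so Q_t = 7.8889. Buyers pay P_b = 97.3333; sellers receive P_s = P_b - 24 = 73.3333.
Producer surplus is the triangle above supply below P_s: (1/2)(7.8889)(73.3333 - 26) = 186.7037.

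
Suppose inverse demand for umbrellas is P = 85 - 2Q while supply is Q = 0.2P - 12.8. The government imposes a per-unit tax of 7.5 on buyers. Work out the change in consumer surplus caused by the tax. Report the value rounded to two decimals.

Rewriting supply in inverse form: P = 64 + 5Q.
Without the tax, 85 - 2Q = 64 + 5Q so Q* = 3 and P* = 79.
A tax on buyers shifts demand down by 7.5: (85 - 7.5) - 2Q = 64 + 5Q, so Q_t = 1.9286. Buyers pay P_b = 81.1429; sellers receive P_s = P_b - 7.5 = 73.6429.
CS falls from (1/2)(3)(6) = 9 to (1/2)(1.9286)(3.8571) = 3.7194, a change of -5.2806.

-5.28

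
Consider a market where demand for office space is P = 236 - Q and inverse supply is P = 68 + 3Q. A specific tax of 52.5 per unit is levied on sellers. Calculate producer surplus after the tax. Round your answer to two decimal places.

Without the tax, 236 - Q = 68 + 3Q so Q* = 42 and P* = 194.
With the tax, sellers need 52.5 more per unit: 236 - Q = 68 + 3Q + 52.5, so Q_t = 28.875. Buyers pay P_b = 207.125; sellers receive P_s = P_b - 52.5 = 154.625.
PS = (1/2)(Q_t)(P_s - 68) = (1/2)(28.875)(86.625) = 1250.6484.

1250.65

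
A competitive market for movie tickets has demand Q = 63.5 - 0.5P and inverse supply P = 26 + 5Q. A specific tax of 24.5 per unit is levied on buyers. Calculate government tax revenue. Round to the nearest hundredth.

267.75

Rewriting demand in inverse form: P = 127 - 2Q.
Without the tax, 127 - 2Q = 26 + 5Q so Q* = 14.4286 and P* = 98.1429.
With the tax, buyers' net willingness to pay falls by 24.5: (127 - 24.5) - 2Q = 26 + 5Q, so Q_t = 10.9286. Buyers pay P_b = 105.1429; sellers receive P_s = P_b - 24.5 = 80.6429.
Revenue is the tax times quantity traded: 24.5 x 10.9286 = 267.75.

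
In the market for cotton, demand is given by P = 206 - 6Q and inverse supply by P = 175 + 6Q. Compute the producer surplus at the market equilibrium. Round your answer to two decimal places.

20.02

Equilibrium: 206 - 6Q = 175 + 6Q, so Q* = 2.5833 and P* = 190.5.
Producer surplus is the triangle above supply below P*: (1/2)(2.5833)(190.5 - 175) = (1/2)(2.5833)(15.5) = 20.0208.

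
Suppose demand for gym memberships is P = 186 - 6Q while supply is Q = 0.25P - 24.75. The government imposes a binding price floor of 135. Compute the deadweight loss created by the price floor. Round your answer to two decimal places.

Rewriting supply in inverse form: P = 99 + 4Q.
Without the control, 186 - 6Q = 99 + 4Q so Q* = 8.7 and P* = 133.8.
At the floor price 135, quantity demanded is (186 - 135)/6 = 8.5; demand is the short side, so Q = 8.5 trades at P = 135.
At Q = 8.5 the demand price is 135 and the supply price is 133. Deadweight loss is the triangle between the curves from 8.5 to 8.7: (1/2)(135 - 133)(8.7 - 8.5) = 0.2.

0.20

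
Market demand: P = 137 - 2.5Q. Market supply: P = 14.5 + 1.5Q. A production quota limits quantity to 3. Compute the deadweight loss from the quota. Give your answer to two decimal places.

1526.28

Without the quota, 137 - 2.5Q = 14.5 + 1.5Q gives Q* = 30.625.
At Q = 3 the demand price is 137 - 2.5(3) = 129.5 and the supply price is 14.5 + 1.5(3) = 19.
Deadweight loss is the triangle between the curves from 3 to 30.625: (1/2)(129.5 - 19)(30.625 - 3) = 1526.2812.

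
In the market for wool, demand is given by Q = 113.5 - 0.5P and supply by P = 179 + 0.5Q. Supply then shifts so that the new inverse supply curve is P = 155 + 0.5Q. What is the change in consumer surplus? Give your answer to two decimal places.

Rewriting demand in inverse form: P = 227 - 2Q.
Initial equilibrium: Q_0 = 19.2, P_0 = 188.6; CS_0 = (1/2)(19.2)(38.4) = 368.64, PS_0 = (1/2)(19.2)(9.6) = 92.16.
New equilibrium: 227 - 2Q = 155 + 0.5Q gives Q_1 = 28.8, P_1 = 169.4; CS_1 = 829.44, PS_1 = 207.36.
Change in consumer surplus = 829.44 - 368.64 = 460.8.

460.80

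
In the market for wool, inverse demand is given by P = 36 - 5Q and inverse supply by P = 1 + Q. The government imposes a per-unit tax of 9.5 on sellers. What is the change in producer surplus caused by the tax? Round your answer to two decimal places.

-7.98

Without the tax, 36 - 5Q = 1 + Q so Q* = 5.8333 and P* = 6.8333.
With the tax, sellers need 9.5 more per unit: 36 - 5Q = 1 + Q + 9.5, so Q_t = 4.25. Buyers pay P_b = 14.75; sellers receive P_s = P_b - 9.5 = 5.25.
PS falls from (1/2)(5.8333)(5.8333) = 17.0139 to (1/2)(4.25)(4.25) = 9.0312, a change of -7.9826.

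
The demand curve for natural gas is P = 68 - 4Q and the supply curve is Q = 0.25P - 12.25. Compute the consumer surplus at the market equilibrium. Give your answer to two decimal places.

Rewriting supply in inverse form: P = 49 + 4Q.
Equilibrium: 68 - 4Q = 49 + 4Q, so Q* = 2.375 and P* = 58.5.
The demand choke price is 68, so CS = (1/2)(Q*)(68 - P*) = (1/2)(2.375)(9.5) = 11.2812.

11.28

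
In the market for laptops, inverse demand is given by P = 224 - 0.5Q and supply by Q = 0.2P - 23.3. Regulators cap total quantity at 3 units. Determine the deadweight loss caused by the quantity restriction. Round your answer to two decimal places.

752.82

Rewriting supply in inverse form: P = 116.5 + 5Q.
Without the quota, 224 - 0.5Q = 116.5 + 5Q gives Q* = 19.5455.
At Q = 3 the demand price is 224 - 0.5(3) = 222.5 and the supply price is 116.5 + 5(3) = 131.5.
Deadweight loss is the triangle between the curves from 3 to 19.5455: (1/2)(222.5 - 131.5)(19.5455 - 3) = 752.8182.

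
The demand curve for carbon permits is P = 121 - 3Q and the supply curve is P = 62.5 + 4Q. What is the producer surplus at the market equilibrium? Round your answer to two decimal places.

Equilibrium: 121 - 3Q = 62.5 + 4Q, so Q* = 8.3571 and P* = 95.9286.
PS is the area between P* and the supply curve from 0 to Q*: (1/2)(8.3571)(33.4286) = 139.6837.

139.68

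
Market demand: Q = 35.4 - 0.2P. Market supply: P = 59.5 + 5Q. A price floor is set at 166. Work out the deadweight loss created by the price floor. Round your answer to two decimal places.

456.01

Rewriting demand in inverse form: P = 177 - 5Q.
Without the control, 177 - 5Q = 59.5 + 5Q so Q* = 11.75 and P* = 118.25.
At the floor price 166, quantity demanded is (177 - 166)/5 = 2.2; demand is the short side, so Q = 2.2 trades at P = 166.
The lost-trades triangle has base Q* - 2.2 = 9.55 and height equal to the gap between the curves at Q = 2.2, which is 166 - 70.5 = 95.5. DWL = (1/2)(9.55)(95.5) = 456.0125.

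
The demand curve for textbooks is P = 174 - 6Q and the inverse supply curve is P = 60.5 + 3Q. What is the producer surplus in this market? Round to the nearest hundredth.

238.56

Setting demand equal to supply, 113.5 = 9Q, so Q* = 12.6111 and P* = 98.3333.
PS is the area between P* and the supply curve from 0 to Q*: (1/2)(12.6111)(37.8333) = 238.5602.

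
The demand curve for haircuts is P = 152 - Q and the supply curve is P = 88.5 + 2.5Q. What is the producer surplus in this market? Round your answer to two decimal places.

Set 152 - Q = 88.5 + 2.5Q, which gives 63.5 = 3.5Q, so Q* = 18.1429 and P* = 152 - (18.1429) = 133.8571.
Producer surplus is the triangle above supply below P*: (1/2)(18.1429)(133.8571 - 88.5) = (1/2)(18.1429)(45.3571) = 411.4541.

411.45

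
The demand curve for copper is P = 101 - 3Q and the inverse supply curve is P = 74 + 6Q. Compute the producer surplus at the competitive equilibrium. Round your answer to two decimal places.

Set 101 - 3Q = 74 + 6Q, which gives 27 = 9Q, so Q* = 3 and P* = 101 - 3(3) = 92.
PS is the area between P* and the supply curve from 0 to Q*: (1/2)(3)(18) = 27.

27.00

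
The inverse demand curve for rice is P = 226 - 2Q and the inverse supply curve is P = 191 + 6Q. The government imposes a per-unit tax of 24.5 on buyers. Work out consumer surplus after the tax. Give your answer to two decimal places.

1.72

Without the tax, 226 - 2Q = 191 + 6Q so Q* = 4.375 and P* = 217.25.
A tax on buyers shifts demand down by 24.5: (226 - 24.5) - 2Q = 191 + 6Q, so Q_t = 1.3125. Buyers pay P_b = 223.375; sellers receive P_s = P_b - 24.5 = 198.875.
CS = (1/2)(Q_t)(226 - P_b) = (1/2)(1.3125)(2.625) = 1.7227.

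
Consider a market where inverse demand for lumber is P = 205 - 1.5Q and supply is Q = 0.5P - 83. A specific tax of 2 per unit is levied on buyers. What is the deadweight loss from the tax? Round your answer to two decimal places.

0.57

Rewriting supply in inverse form: P = 166 + 2Q.
Pre-tax equilibrium: 205 - 1.5Q = 166 + 2Q gives Q* = 11.1429, P* = 188.2857.
A tax on buyers shifts demand down by 2: (205 - 2) - 1.5Q = 166 + 2Q, so Q_t = 10.5714. Buyers pay P_b = 189.1429; sellers receive P_s = P_b - 2 = 187.1429.
The welfare triangle lost has base Q* - Q_t = 0.5714 and height t = 2, so DWL = (1/2)(0.5714)(2) = 0.5714.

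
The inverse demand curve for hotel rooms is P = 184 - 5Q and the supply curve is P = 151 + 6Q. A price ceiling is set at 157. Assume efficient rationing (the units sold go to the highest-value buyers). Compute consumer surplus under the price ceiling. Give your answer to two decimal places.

24.50

Without the control, 184 - 5Q = 151 + 6Q so Q* = 3 and P* = 169.
At P = 157, sellers supply (157 - 151)/6 = 1 while buyers want more, so the quantity traded is 1 at price 157.
The demand price at Q = 1 is 179. CS is the trapezoid between demand and 157 over [0, 1]: (1/2)[(184 - 157) + (179 - 157)](1) = 24.5.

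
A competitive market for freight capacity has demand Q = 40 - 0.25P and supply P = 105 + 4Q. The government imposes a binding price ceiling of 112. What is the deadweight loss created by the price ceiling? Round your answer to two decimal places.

105.06

Rewriting demand in inverse form: P = 160 - 4Q.
Free-market equilibrium: 160 - 4Q = 105 + 4Q gives Q* = 6.875, P* = 132.5.
At P = 112, sellers supply (112 - 105)/4 = 1.75 while buyers want more, so the quantity traded is 1.75 at price 112.
At Q = 1.75 the demand price is 153 and the supply price is 112. Deadweight loss is the triangle between the curves from 1.75 to 6.875: (1/2)(153 - 112)(6.875 - 1.75) = 105.0625.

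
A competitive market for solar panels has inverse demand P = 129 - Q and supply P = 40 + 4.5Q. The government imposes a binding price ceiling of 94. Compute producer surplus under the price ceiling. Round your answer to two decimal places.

324.00

Free-market equilibrium: 129 - Q = 40 + 4.5Q gives Q* = 16.1818, P* = 112.8182.
At the ceiling price 94, quantity supplied is (94 - 40)/4.5 = 12; supply is the short side, so Q = 12 trades at P = 94.
PS is the triangle above supply below 94: (1/2)(12)(94 - 40) = 324.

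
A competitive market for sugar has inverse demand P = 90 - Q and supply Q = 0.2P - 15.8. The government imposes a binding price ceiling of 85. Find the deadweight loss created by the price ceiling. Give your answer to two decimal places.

Rewriting supply in inverse form: P = 79 + 5Q.
Free-market equilibrium: 90 - Q = 79 + 5Q gives Q* = 1.8333, P* = 88.1667.
At P = 85, sellers supply (85 - 79)/5 = 1.2 while buyers want more, so the quantity traded is 1.2 at price 85.
At Q = 1.2 the demand price is 88.8 and the supply price is 85. Deadweight loss is the triangle between the curves from 1.2 to 1.8333: (1/2)(88.8 - 85)(1.8333 - 1.2) = 1.2033.

1.20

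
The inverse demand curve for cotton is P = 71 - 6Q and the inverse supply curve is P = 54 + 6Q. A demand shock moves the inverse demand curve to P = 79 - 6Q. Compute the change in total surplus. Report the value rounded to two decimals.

14.00

Initial equilibrium: Q_0 = 1.4167, P_0 = 62.5; CS_0 = (1/2)(1.4167)(8.5) = 6.0208, PS_0 = (1/2)(1.4167)(8.5) = 6.0208.
New equilibrium: 79 - 6Q = 54 + 6Q gives Q_1 = 2.0833, P_1 = 66.5; CS_1 = 13.0208, PS_1 = 13.0208.
Change in total surplus = (13.0208 + 13.0208) - (6.0208 + 6.0208) = 14.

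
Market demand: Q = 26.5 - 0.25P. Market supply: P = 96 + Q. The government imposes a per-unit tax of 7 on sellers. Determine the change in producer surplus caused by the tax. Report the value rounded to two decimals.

Rewriting demand in inverse form: P = 106 - 4Q.
Without the tax, 106 - 4Q = 96 + Q so Q* = 2 and P* = 98.
A tax on sellers shifts supply up by 7: 106 - 4Q = 96 + Q + 7, so Q_t = 0.6. Buyers pay P_b = 103.6; sellers receive P_s = P_b - 7 = 96.6.
PS falls from (1/2)(2)(2) = 2 to (1/2)(0.6)(0.6) = 0.18, a change of -1.82.

-1.82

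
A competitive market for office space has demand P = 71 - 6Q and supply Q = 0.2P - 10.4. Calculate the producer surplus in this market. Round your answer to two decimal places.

7.46

Rewriting supply in inverse form: P = 52 + 5Q.
Equilibrium: 71 - 6Q = 52 + 5Q, so Q* = 1.7273 and P* = 60.6364.
PS is the area between P* and the supply curve from 0 to Q*: (1/2)(1.7273)(8.6364) = 7.4587.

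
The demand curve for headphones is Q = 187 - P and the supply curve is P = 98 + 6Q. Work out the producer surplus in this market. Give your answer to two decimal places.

484.96

Rewriting demand in inverse form: P = 187 - Q.
Set 187 - Q = 98 + 6Q, which gives 89 = 7Q, so Q* = 12.7143 and P* = 187 - (12.7143) = 174.2857.
PS is the area between P* and the supply curve from 0 to Q*: (1/2)(12.7143)(76.2857) = 484.9592.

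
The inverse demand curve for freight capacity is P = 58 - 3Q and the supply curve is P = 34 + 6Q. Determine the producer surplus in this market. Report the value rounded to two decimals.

21.33

Set 58 - 3Q = 34 + 6Q, which gives 24 = 9Q, so Q* = 2.6667 and P* = 58 - 3(2.6667) = 50.
The supply curve's price intercept is 34, so PS = (1/2)(Q*)(P* - 34) = (1/2)(2.6667)(16) = 21.3333.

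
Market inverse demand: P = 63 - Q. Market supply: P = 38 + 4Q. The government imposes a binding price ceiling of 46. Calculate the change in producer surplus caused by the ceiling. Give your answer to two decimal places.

Without the control, 63 - Q = 38 + 4Q so Q* = 5 and P* = 58.
At P = 46, sellers supply (46 - 38)/4 = 2 while buyers want more, so the quantity traded is 2 at price 46.
PS goes from (1/2)(5)(20) = 50 to 8 (computed as (46 - 38)(2) - (1/2)(4)(2)^2), a change of -42.

-42.00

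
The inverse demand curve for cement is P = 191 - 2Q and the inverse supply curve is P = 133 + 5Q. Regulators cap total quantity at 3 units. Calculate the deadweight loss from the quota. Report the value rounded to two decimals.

Without the quota, 191 - 2Q = 133 + 5Q gives Q* = 8.2857.
At Q = 3 the demand price is 191 - 2(3) = 185 and the supply price is 133 + 5(3) = 148.
DWL = (1/2)(gap between curves at 3) x (Q* - 3) = (1/2)(37)(5.2857) = 97.7857.

97.79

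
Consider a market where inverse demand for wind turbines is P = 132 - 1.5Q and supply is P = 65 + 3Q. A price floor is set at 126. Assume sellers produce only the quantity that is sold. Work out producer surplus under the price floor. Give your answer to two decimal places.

Without the control, 132 - 1.5Q = 65 + 3Q so Q* = 14.8889 and P* = 109.6667.
At the floor price 126, quantity demanded is (132 - 126)/1.5 = 4; demand is the short side, so Q = 4 trades at P = 126.
The supply price at Q = 4 is 77. PS is the trapezoid between 126 and supply over [0, 4]: (1/2)[(126 - 65) + (126 - 77)](4) = 220.

220.00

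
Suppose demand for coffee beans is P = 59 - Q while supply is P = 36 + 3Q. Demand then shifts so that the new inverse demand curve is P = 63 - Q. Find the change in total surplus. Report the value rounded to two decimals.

25.00

Initial equilibrium: Q_0 = 5.75, P_0 = 53.25; CS_0 = (1/2)(5.75)(5.75) = 16.5312, PS_0 = (1/2)(5.75)(17.25) = 49.5938.
New equilibrium: 63 - Q = 36 + 3Q gives Q_1 = 6.75, P_1 = 56.25; CS_1 = 22.7812, PS_1 = 68.3438.
Change in total surplus = (22.7812 + 68.3438) - (16.5312 + 49.5938) = 25.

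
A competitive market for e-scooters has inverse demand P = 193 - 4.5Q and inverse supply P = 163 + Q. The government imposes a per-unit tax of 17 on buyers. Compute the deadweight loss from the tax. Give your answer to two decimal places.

Without the tax, 193 - 4.5Q = 163 + Q so Q* = 5.4545 and P* = 168.4545.
With the tax, buyers' net willingness to pay falls by 17: (193 - 17) - 4.5Q = 163 + Q, so Q_t = 2.3636. Buyers pay P_b = 182.3636; sellers receive P_s = P_b - 17 = 165.3636.
Deadweight loss is the triangle between the curves from Q_t to Q*: (1/2)(5.4545 - 2.3636)(17) = 26.2727.

26.27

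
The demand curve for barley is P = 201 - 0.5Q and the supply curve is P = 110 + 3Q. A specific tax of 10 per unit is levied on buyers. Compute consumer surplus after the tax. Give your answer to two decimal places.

Without the tax, 201 - 0.5Q = 110 + 3Q so Q* = 26 and P* = 188.
A tax on buyers shifts demand down by 10: (201 - 10) - 0.5Q = 110 + 3Q, so Q_t = 23.1429. Buyers pay P_b = 189.4286; sellers receive P_s = P_b - 10 = 179.4286.
CS = (1/2)(Q_t)(201 - P_b) = (1/2)(23.1429)(11.5714) = 133.898.

133.90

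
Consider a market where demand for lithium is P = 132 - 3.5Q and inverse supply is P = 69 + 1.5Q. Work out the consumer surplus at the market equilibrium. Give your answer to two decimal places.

277.83

Setting demand equal to supply, 63 = 5Q, so Q* = 12.6 and P* = 87.9.
CS is the area between the demand curve and P* from 0 to Q*: (1/2)(12.6)(44.1) = 277.83.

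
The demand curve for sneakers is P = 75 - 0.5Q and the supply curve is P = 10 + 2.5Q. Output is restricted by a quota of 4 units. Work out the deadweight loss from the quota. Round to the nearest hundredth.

468.17

Without the quota, 75 - 0.5Q = 10 + 2.5Q gives Q* = 21.6667.
At Q = 4 the demand price is 75 - 0.5(4) = 73 and the supply price is 10 + 2.5(4) = 20.
DWL = (1/2)(gap between curves at 4) x (Q* - 4) = (1/2)(53)(17.6667) = 468.1667.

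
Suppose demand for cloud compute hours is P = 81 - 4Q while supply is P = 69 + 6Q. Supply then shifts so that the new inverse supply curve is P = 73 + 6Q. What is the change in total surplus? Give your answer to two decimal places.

Initial equilibrium: Q_0 = 1.2, P_0 = 76.2; CS_0 = (1/2)(1.2)(4.8) = 2.88, PS_0 = (1/2)(1.2)(7.2) = 4.32.
New equilibrium: 81 - 4Q = 73 + 6Q gives Q_1 = 0.8, P_1 = 77.8; CS_1 = 1.28, PS_1 = 1.92.
Change in total surplus = (1.28 + 1.92) - (2.88 + 4.32) = -4.

-4.00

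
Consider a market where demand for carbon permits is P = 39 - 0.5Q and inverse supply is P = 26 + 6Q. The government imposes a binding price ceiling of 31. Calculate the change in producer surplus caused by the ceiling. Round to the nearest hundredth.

Free-market equilibrium: 39 - 0.5Q = 26 + 6Q gives Q* = 2, P* = 38.
At P = 31, sellers supply (31 - 26)/6 = 0.8333 while buyers want more, so the quantity traded is 0.8333 at price 31.
PS goes from (1/2)(2)(12) = 12 to 2.0833 (computed as (31 - 26)(0.8333) - (1/2)(6)(0.8333)^2), a change of -9.9167.

-9.92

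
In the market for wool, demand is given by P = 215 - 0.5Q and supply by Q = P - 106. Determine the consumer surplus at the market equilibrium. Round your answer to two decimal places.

1320.11

Rewriting supply in inverse form: P = 106 + Q.
Equilibrium: 215 - 0.5Q = 106 + Q, so Q* = 72.6667 and P* = 178.6667.
CS is the area between the demand curve and P* from 0 to Q*: (1/2)(72.6667)(36.3333) = 1320.1111.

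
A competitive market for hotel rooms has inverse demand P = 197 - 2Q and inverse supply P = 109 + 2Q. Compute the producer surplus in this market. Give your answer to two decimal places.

484.00

Set 197 - 2Q = 109 + 2Q, which gives 88 = 4Q, so Q* = 22 and P* = 197 - 2(22) = 153.
Producer surplus is the triangle above supply below P*: (1/2)(22)(153 - 109) = (1/2)(22)(44) = 484.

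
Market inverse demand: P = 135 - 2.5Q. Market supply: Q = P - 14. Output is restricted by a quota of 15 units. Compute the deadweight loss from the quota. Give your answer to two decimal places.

Rewriting supply in inverse form: P = 14 + Q.
Unrestricted equilibrium: Q* = (135 - 14)/(2.5 + 1) = 34.5714.
At Q = 15 the demand price is 135 - 2.5(15) = 97.5 and the supply price is 14 + (15) = 29.
DWL = (1/2)(gap between curves at 15) x (Q* - 15) = (1/2)(68.5)(19.5714) = 670.3214.

670.32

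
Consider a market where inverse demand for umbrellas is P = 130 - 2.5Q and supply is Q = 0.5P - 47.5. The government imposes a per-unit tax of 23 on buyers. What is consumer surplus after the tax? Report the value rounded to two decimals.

Rewriting supply in inverse form: P = 95 + 2Q.
Without the tax, 130 - 2.5Q = 95 + 2Q so Q* = 7.7778 and P* = 110.5556.
A tax on buyers shifts demand down by 23: (130 - 23) - 2.5Q = 95 + 2Q, so Q_t = 2.6667. Buyers pay P_b = 123.3333; sellers receive P_s = P_b - 23 = 100.3333.
CS = (1/2)(Q_t)(130 - P_b) = (1/2)(2.6667)(6.6667) = 8.8889.

8.89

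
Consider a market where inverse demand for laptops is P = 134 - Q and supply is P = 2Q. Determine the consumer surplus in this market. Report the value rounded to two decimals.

997.56

Set 134 - Q = 2Q, which gives 134 = 3Q, so Q* = 44.6667 and P* = 134 - (44.6667) = 89.3333.
CS is the area between the demand curve and P* from 0 to Q*: (1/2)(44.6667)(44.6667) = 997.5556.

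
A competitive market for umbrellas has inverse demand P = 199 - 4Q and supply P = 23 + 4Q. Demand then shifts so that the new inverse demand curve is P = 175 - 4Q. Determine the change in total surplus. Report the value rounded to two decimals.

-492.00

Initial equilibrium: Q_0 = 22, P_0 = 111; CS_0 = (1/2)(22)(88) = 968, PS_0 = (1/2)(22)(88) = 968.
New equilibrium: 175 - 4Q = 23 + 4Q gives Q_1 = 19, P_1 = 99; CS_1 = 722, PS_1 = 722.
Change in total surplus = (722 + 722) - (968 + 968) = -492.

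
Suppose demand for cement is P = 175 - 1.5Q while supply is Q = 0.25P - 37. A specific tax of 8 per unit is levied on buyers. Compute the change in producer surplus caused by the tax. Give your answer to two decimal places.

Rewriting supply in inverse form: P = 148 + 4Q.
Without the tax, 175 - 1.5Q = 148 + 4Q so Q* = 4.9091 and P* = 167.6364.
A tax on buyers shifts demand down by 8: (175 - 8) - 1.5Q = 148 + 4Q, so Q_t = 3.4545. Buyers pay P_b = 169.8182; sellers receive P_s = P_b - 8 = 161.8182.
Producers lose the trapezoid between P_s and P* out to Q_t plus the triangle from Q_t to Q*: change in PS = 23.8678 - 48.1983 = -24.3306.

-24.33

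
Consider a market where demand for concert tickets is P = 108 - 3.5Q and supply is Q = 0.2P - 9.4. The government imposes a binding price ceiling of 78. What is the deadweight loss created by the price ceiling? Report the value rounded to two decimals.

Rewriting supply in inverse form: P = 47 + 5Q.
Without the control, 108 - 3.5Q = 47 + 5Q so Q* = 7.1765 and P* = 82.8824.
At P = 78, sellers supply (78 - 47)/5 = 6.2 while buyers want more, so the quantity traded is 6.2 at price 78.
At Q = 6.2 the demand price is 86.3 and the supply price is 78. Deadweight loss is the triangle between the curves from 6.2 to 7.1765: (1/2)(86.3 - 78)(7.1765 - 6.2) = 4.0524.

4.05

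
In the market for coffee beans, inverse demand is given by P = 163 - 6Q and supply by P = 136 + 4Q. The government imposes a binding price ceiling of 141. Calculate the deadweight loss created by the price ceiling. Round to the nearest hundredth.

10.51

Free-market equilibrium: 163 - 6Q = 136 + 4Q gives Q* = 2.7, P* = 146.8.
At P = 141, sellers supply (141 - 136)/4 = 1.25 while buyers want more, so the quantity traded is 1.25 at price 141.
At Q = 1.25 the demand price is 155.5 and the supply price is 141. Deadweight loss is the triangle between the curves from 1.25 to 2.7: (1/2)(155.5 - 141)(2.7 - 1.25) = 10.5125.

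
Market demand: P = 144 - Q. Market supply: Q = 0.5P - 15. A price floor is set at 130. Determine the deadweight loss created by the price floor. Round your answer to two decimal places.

Rewriting supply in inverse form: P = 30 + 2Q.
Free-market equilibrium: 144 - Q = 30 + 2Q gives Q* = 38, P* = 106.
At the floor price 130, quantity demanded is (144 - 130)/1 = 14; demand is the short side, so Q = 14 trades at P = 130.
At Q = 14 the demand price is 130 and the supply price is 58. Deadweight loss is the triangle between the curves from 14 to 38: (1/2)(130 - 58)(38 - 14) = 864.

864.00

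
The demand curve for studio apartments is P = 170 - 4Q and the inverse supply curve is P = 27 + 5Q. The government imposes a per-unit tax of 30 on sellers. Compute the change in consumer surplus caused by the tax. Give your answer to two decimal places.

Pre-tax equilibrium: 170 - 4Q = 27 + 5Q gives Q* = 15.8889, P* = 106.4444.
With the tax, sellers need 30 more per unit: 170 - 4Q = 27 + 5Q + 30, so Q_t = 12.5556. Buyers pay P_b = 119.7778; sellers receive P_s = P_b - 30 = 89.7778.
CS falls from (1/2)(15.8889)(63.5556) = 504.9136 to (1/2)(12.5556)(50.2222) = 315.284, a change of -189.6296.

-189.63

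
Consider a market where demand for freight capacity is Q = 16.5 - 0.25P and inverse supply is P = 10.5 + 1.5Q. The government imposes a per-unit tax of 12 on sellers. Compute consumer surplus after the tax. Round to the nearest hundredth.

Rewriting demand in inverse form: P = 66 - 4Q.
Pre-tax equilibrium: 66 - 4Q = 10.5 + 1.5Q gives Q* = 10.0909, P* = 25.6364.
A tax on sellers shifts supply up by 12: 66 - 4Q = 10.5 + 1.5Q + 12, so Q_t = 7.9091. Buyers pay P_b = 34.3636; sellers receive P_s = P_b - 12 = 22.3636.
Consumer surplus is the triangle under demand above P_b: (1/2)(7.9091)(66 - 34.3636) = 125.1074.

125.11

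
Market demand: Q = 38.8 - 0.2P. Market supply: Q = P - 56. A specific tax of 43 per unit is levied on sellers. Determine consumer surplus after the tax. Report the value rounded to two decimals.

Rewriting demand in inverse form: P = 194 - 5Q.
Rewriting supply in inverse form: P = 56 + Q.
Pre-tax equilibrium: 194 - 5Q = 56 + Q gives Q* = 23, P* = 79.
With the tax, sellers need 43 more per unit: 194 - 5Q = 56 + Q + 43, so Q_t = 15.8333. Buyers pay P_b = 114.8333; sellers receive P_s = P_b - 43 = 71.8333.
Consumer surplus is the triangle under demand above P_b: (1/2)(15.8333)(194 - 114.8333) = 626.7361.

626.74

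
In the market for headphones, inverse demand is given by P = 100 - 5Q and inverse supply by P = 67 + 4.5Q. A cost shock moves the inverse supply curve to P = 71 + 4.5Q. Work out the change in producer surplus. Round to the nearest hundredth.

Initial equilibrium: Q_0 = 3.4737, P_0 = 82.6316; CS_0 = (1/2)(3.4737)(17.3684) = 30.1662, PS_0 = (1/2)(3.4737)(15.6316) = 27.1496.
New equilibrium: 100 - 5Q = 71 + 4.5Q gives Q_1 = 3.0526, P_1 = 84.7368; CS_1 = 23.2964, PS_1 = 20.9668.
Change in producer surplus = 20.9668 - 27.1496 = -6.1828.

-6.18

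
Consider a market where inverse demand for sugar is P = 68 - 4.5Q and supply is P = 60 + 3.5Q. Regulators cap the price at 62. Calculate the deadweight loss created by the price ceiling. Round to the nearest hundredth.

Free-market equilibrium: 68 - 4.5Q = 60 + 3.5Q gives Q* = 1, P* = 63.5.
At P = 62, sellers supply (62 - 60)/3.5 = 0.5714 while buyers want more, so the quantity traded is 0.5714 at price 62.
At Q = 0.5714 the demand price is 65.4286 and the supply price is 62. Deadweight loss is the triangle between the curves from 0.5714 to 1: (1/2)(65.4286 - 62)(1 - 0.5714) = 0.7347.

0.73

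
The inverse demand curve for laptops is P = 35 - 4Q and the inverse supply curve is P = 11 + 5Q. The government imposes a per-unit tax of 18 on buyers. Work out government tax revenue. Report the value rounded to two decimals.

Pre-tax equilibrium: 35 - 4Q = 11 + 5Q gives Q* = 2.6667, P* = 24.3333.
With the tax, buyers' net willingness to pay falls by 18: (35 - 18) - 4Q = 11 + 5Q, so Q_t = 0.6667. Buyers pay P_b = 32.3333; sellers receive P_s = P_b - 18 = 14.3333.
Tax revenue = t x Q_t = 18 x 0.6667 = 12.

12.00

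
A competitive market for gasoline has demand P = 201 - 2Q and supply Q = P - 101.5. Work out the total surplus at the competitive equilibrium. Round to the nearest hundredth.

1650.04

Rewriting supply in inverse form: P = 101.5 + Q.
Equilibrium: 201 - 2Q = 101.5 + Q, so Q* = 33.1667 and P* = 134.6667.
CS = (1/2)(33.1667)(66.3333) = 1100.0278 and PS = (1/2)(33.1667)(33.1667) = 550.0139, so total surplus = 1650.0417.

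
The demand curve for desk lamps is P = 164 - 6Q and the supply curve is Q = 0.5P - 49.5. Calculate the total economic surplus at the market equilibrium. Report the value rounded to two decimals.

Rewriting supply in inverse form: P = 99 + 2Q.
Equilibrium: 164 - 6Q = 99 + 2Q, so Q* = 8.125 and P* = 115.25.
Total surplus is the full triangle between the curves from 0 to Q*: (1/2)(8.125)(164 - 99) = 264.0625.

264.06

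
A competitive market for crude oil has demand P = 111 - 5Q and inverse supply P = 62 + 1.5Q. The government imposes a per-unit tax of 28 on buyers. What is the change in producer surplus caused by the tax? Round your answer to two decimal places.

Without the tax, 111 - 5Q = 62 + 1.5Q so Q* = 7.5385 and P* = 73.3077.
A tax on buyers shifts demand down by 28: (111 - 28) - 5Q = 62 + 1.5Q, so Q_t = 3.2308. Buyers pay P_b = 94.8462; sellers receive P_s = P_b - 28 = 66.8462.
PS falls from (1/2)(7.5385)(11.3077) = 42.6213 to (1/2)(3.2308)(4.8462) = 7.8284, a change of -34.7929.

-34.79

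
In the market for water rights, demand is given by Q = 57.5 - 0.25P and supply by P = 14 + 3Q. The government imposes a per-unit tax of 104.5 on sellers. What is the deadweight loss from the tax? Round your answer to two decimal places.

Rewriting demand in inverse form: P = 230 - 4Q.
Without the tax, 230 - 4Q = 14 + 3Q so Q* = 30.8571 and P* = 106.5714.
With the tax, sellers need 104.5 more per unit: 230 - 4Q = 14 + 3Q + 104.5, so Q_t = 15.9286. Buyers pay P_b = 166.2857; sellers receive P_s = P_b - 104.5 = 61.7857.
Deadweight loss is the triangle between the curves from Q_t to Q*: (1/2)(30.8571 - 15.9286)(104.5) = 780.0179.

780.02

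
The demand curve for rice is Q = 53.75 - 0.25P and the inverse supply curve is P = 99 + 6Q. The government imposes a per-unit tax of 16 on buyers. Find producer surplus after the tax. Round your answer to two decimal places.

Rewriting demand in inverse form: P = 215 - 4Q.
Pre-tax equilibrium: 215 - 4Q = 99 + 6Q gives Q* = 11.6, P* = 168.6.
A tax on buyers shifts demand down by 16: (215 - 16) - 4Q = 99 + 6Q, so Q_t = 10. Buyers pay P_b = 175; sellers receive P_s = P_b - 16 = 159.
Producer surplus is the triangle above supply below P_s: (1/2)(10)(159 - 99) = 300.

300.00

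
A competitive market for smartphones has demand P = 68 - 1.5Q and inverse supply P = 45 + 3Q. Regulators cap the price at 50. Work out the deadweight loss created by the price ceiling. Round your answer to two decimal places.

26.69

Without the control, 68 - 1.5Q = 45 + 3Q so Q* = 5.1111 and P* = 60.3333.
At the ceiling price 50, quantity supplied is (50 - 45)/3 = 1.6667; supply is the short side, so Q = 1.6667 trades at P = 50.
The lost-trades triangle has base Q* - 1.6667 = 3.4444 and height equal to the gap between the curves at Q = 1.6667, which is 65.5 - 50 = 15.5. DWL = (1/2)(3.4444)(15.5) = 26.6944.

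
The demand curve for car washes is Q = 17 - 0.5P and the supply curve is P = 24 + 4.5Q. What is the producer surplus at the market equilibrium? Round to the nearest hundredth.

5.33

Rewriting demand in inverse form: P = 34 - 2Q.
Set 34 - 2Q = 24 + 4.5Q, which gives 10 = 6.5Q, so Q* = 1.5385 and P* = 34 - 2(1.5385) = 30.9231.
PS is the area between P* and the supply curve from 0 to Q*: (1/2)(1.5385)(6.9231) = 5.3254.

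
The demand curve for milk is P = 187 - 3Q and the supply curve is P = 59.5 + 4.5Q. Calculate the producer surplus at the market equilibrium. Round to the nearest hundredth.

Set 187 - 3Q = 59.5 + 4.5Q, which gives 127.5 = 7.5Q, so Q* = 17 and P* = 187 - 3(17) = 136.
The supply curve's price intercept is 59.5, so PS = (1/2)(Q*)(P* - 59.5) = (1/2)(17)(76.5) = 650.25.

650.25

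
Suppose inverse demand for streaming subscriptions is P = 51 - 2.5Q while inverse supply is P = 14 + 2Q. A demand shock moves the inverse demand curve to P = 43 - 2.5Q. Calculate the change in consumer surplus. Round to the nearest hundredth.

Initial equilibrium: Q_0 = 8.2222, P_0 = 30.4444; CS_0 = (1/2)(8.2222)(20.5556) = 84.5062, PS_0 = (1/2)(8.2222)(16.4444) = 67.6049.
New equilibrium: 43 - 2.5Q = 14 + 2Q gives Q_1 = 6.4444, P_1 = 26.8889; CS_1 = 51.9136, PS_1 = 41.5309.
Change in consumer surplus = 51.9136 - 84.5062 = -32.5926.

-32.59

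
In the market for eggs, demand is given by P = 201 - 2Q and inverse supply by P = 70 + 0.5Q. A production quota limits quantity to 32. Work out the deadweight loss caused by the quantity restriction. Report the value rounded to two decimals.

520.20

Unrestricted equilibrium: Q* = (201 - 70)/(2 + 0.5) = 52.4.
At Q = 32 the demand price is 201 - 2(32) = 137 and the supply price is 70 + 0.5(32) = 86.
Deadweight loss is the triangle between the curves from 32 to 52.4: (1/2)(137 - 86)(52.4 - 32) = 520.2.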